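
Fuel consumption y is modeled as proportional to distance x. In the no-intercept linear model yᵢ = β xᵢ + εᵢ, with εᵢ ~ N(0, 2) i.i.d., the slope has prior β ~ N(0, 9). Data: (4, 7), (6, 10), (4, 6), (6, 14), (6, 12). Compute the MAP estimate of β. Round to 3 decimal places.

log p(β | y) = −Σ(yᵢ − βxᵢ)²/(2·2) − β²/(2·9) + const.
Setting the derivative to zero: Σxᵢ(yᵢ − βxᵢ)/2 − β/9 = 0, so β = Σxᵢyᵢ / (Σxᵢ² + σ²/τ²).
Σxᵢyᵢ = 4·7 + 6·10 + 4·6 + 6·14 + 6·12 = 268; Σxᵢ² = 140; σ²/τ² = 2/9.
β̂_MAP = 268 / (140 + 2/9) = 268/(1262/9) = 1206/631 ≈ 1.911.

β̂_MAP = 1.911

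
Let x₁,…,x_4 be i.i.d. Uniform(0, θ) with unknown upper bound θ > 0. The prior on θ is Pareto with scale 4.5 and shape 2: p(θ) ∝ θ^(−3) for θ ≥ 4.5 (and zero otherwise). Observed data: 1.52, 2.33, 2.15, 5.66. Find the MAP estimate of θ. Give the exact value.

The Uniform(0, θ) likelihood is θ^(−n) for θ ≥ max(xᵢ), zero otherwise. Here max(xᵢ) = 5.66.
Posterior ∝ θ^(−3) · θ^(−4) = θ^(−7) on θ ≥ max(4.5, 5.66) = 5.66.
This density is strictly decreasing in θ, so the posterior mode lies at the lower boundary of the support.

θ̂_MAP = 5.66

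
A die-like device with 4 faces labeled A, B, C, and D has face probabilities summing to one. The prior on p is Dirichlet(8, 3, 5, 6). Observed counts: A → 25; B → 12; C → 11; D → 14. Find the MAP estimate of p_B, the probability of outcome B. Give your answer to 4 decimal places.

The posterior is Dirichlet(αᵢ + nᵢ) = Dirichlet(33, 15, 16, 20).
For a Dirichlet(a₁,…,a_K) with all aᵢ > 1, the mode has j-th component (aⱼ − 1)/(Σaᵢ − K).
Here Σaᵢ = 84 and K = 4, so p_B = (15 − 1)/(84 − 4) = 14/80 ≈ 0.1750.

MAP estimate of p_B = 0.1750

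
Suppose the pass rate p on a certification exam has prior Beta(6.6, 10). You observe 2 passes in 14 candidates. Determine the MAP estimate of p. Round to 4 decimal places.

Prior: Beta(6.6, 10).
Data: 2 successes in 14 trials. The binomial likelihood contributes p^2(1−p)^12, so the posterior is Beta(6.6+2, 10+12) = Beta(8.6, 22).
For Beta(a, b) with a, b > 1 the mode is (a−1)/(a+b−2) = 7.6/28.6 ≈ 0.2657.

p̂_MAP = 0.2657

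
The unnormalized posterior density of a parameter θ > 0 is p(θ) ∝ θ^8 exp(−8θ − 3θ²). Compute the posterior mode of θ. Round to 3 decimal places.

ℓ'(θ) = 8/θ − 8 − 6θ. Setting this to zero and multiplying by θ: 6θ² + 8θ − 8 = 0.
θ = (−8 + √(8² + 4·6·8)) / (2·6) = (−8 + √256) / 12 = (−8 + 16)/12 = 2/3.
ℓ''(θ) = −8/θ² − 6 < 0, confirming a maximum.

θ̂_MAP = 0.667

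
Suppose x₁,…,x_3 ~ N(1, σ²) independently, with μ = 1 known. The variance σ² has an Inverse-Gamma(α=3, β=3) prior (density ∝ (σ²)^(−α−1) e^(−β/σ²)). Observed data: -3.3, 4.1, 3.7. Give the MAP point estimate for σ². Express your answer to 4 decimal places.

Sum of squared deviations about the known mean: SS = (-3.3−1)² + (4.1−1)² + (3.7−1)² = 35.39.
The Normal likelihood contributes (σ²)^(−n/2) exp(−SS/(2σ²)), so the posterior is Inverse-Gamma(α + n/2, β + SS/2) = Inverse-Gamma(4.5, 20.695).
The mode of Inverse-Gamma(a, b) is b/(a+1) = 20.695/5.5 ≈ 3.7627.

σ̂²_MAP = 3.7627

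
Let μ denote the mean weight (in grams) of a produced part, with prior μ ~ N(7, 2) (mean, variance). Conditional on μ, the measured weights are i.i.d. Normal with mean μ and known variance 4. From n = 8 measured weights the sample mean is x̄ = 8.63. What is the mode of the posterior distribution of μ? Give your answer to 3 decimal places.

n = 8, x̄ = 8.63.
For a Normal prior and Normal likelihood with known variance, the posterior is Normal; its mode equals its mean, the precision-weighted average.
Prior precision 1/σ₀² = 1/2 = 0.5; data precision n/σ² = 8/4 = 2.
μ̂ = (0.5·7 + 2·8.63) / (0.5 + 2) = 20.76/2.5 = 8.304.

μ̂_MAP = 8.304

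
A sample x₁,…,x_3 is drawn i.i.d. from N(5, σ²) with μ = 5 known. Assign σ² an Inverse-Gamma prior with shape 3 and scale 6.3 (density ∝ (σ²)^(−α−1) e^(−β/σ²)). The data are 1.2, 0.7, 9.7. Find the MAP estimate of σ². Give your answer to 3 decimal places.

Sum of squared deviations about the known mean: SS = (1.2−5)² + (0.7−5)² + (9.7−5)² = 55.02.
The Normal likelihood contributes (σ²)^(−n/2) exp(−SS/(2σ²)), so the posterior is Inverse-Gamma(α + n/2, β + SS/2) = Inverse-Gamma(4.5, 33.81).
The mode of Inverse-Gamma(a, b) is b/(a+1) = 33.81/5.5 ≈ 6.147.

σ̂²_MAP = 6.147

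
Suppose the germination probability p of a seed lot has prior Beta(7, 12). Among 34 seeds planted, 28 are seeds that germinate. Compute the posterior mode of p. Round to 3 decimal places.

Prior: Beta(7, 12).
Data: 28 successes in 34 trials. The binomial likelihood contributes p^28(1−p)^6, so the posterior is Beta(7+28, 12+6) = Beta(35, 18).
For Beta(a, b) with a, b > 1 the mode is (a−1)/(a+b−2) = 34/51 ≈ 0.667.

p̂_MAP = 0.667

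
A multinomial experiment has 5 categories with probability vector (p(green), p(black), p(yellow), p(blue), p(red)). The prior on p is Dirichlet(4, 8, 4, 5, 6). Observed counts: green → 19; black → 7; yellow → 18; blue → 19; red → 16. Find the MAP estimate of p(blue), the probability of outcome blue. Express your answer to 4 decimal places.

MAP estimate of p(blue) = 0.2277

The posterior is Dirichlet(αᵢ + nᵢ) = Dirichlet(23, 15, 22, 24, 22).
For a Dirichlet(a₁,…,a_K) with all aᵢ > 1, the mode has j-th component (aⱼ − 1)/(Σaᵢ − K).
Here Σaᵢ = 106 and K = 5, so p(blue) = (24 − 1)/(106 − 5) = 23/101 ≈ 0.2277.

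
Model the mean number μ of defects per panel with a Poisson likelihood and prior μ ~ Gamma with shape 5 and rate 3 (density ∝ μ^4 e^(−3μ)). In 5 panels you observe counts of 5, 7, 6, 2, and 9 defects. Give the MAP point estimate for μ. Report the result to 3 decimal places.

Σxᵢ = 5+7+6+2+9 = 29, with n = 5.
Posterior ∝ μ^4e^(−3μ) · μ^29e^(−5μ) = μ^33e^(−8μ), i.e. Gamma(shape=34, rate=8).
The mode of a Gamma(a, b) with a ≥ 1 (shape–rate) is (a−1)/b = 33/8 ≈ 4.125.

μ̂_MAP = 4.125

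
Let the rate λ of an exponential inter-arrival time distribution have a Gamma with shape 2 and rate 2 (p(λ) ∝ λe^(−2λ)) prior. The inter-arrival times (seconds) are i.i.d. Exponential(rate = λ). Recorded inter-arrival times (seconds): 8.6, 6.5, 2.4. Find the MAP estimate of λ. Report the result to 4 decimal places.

The Exponential(rate=λ) likelihood is ∝ λ^n e^(−λΣtᵢ). Here n = 3 and Σtᵢ = 8.6 + 6.5 + 2.4 = 17.5.
Posterior ∝ λe^(−2λ) · λ^3e^(−17.5λ) = λ^4e^(−19.5λ), i.e. Gamma(5, 19.5).
Mode = (a−1)/b = 4/19.5 ≈ 0.2051.

λ̂_MAP = 0.2051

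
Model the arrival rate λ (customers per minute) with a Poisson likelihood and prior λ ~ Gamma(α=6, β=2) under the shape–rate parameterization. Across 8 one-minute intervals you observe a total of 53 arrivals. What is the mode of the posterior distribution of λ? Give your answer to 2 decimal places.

Σxᵢ = 53, n = 8.
Posterior ∝ λ^5e^(−2λ) · λ^53e^(−8λ) = λ^58e^(−10λ), i.e. Gamma(shape=59, rate=10).
The mode of a Gamma(a, b) with a ≥ 1 (shape–rate) is (a−1)/b = 58/10 ≈ 5.80.

λ̂_MAP = 5.80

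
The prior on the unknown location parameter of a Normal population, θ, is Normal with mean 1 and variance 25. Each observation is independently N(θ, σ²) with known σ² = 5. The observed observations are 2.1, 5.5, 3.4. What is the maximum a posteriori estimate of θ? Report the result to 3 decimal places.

θ̂_MAP = 3.500

n = 3; x̄ = (2.1 + 5.5 + 3.4)/3 = 11/3 = 11/3 ≈ 3.6667.
For a Normal prior and Normal likelihood with known variance, the posterior is Normal; its mode equals its mean, the precision-weighted average.
Prior precision 1/σ₀² = 1/25 = 0.04; data precision n/σ² = 3/5 = 0.6.
θ̂ = (0.04·1 + 0.6·(11/3)) / (0.04 + 0.6) = 2.24/0.64 = 3.500.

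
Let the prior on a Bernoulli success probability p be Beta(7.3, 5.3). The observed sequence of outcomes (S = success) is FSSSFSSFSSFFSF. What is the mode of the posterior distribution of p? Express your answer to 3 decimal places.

p̂_MAP = 0.581

Prior: Beta(7.3, 5.3).
Data: 8 successes in 14 trials (from the sequence). The binomial likelihood contributes p^8(1−p)^6, so the posterior is Beta(7.3+8, 5.3+6) = Beta(15.3, 11.3).
For Beta(a, b) with a, b > 1 the mode is (a−1)/(a+b−2) = 14.3/24.6 ≈ 0.581.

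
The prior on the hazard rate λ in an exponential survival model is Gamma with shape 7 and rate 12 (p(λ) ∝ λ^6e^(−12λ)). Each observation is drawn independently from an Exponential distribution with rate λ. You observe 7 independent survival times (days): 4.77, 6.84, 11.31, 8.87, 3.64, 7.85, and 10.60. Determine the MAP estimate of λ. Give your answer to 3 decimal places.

λ̂_MAP = 0.197

The Exponential(rate=λ) likelihood is ∝ λ^n e^(−λΣtᵢ). Here n = 7 and Σtᵢ = 4.77 + 6.84 + 11.31 + 8.87 + 3.64 + 7.85 + 10.60 = 53.88.
Posterior ∝ λ^6e^(−12λ) · λ^7e^(−53.88λ) = λ^13e^(−65.88λ), i.e. Gamma(14, 65.88).
Mode = (a−1)/b = 13/65.88 ≈ 0.197.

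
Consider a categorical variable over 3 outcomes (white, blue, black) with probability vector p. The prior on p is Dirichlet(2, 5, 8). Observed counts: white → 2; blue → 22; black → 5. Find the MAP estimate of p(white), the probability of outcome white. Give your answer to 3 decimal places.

MAP estimate of p(white) = 0.073

The posterior is Dirichlet(αᵢ + nᵢ) = Dirichlet(4, 27, 13).
For a Dirichlet(a₁,…,a_K) with all aᵢ > 1, the mode has j-th component (aⱼ − 1)/(Σaᵢ − K).
Here Σaᵢ = 44 and K = 3, so p(white) = (4 − 1)/(44 − 3) = 3/41 ≈ 0.073.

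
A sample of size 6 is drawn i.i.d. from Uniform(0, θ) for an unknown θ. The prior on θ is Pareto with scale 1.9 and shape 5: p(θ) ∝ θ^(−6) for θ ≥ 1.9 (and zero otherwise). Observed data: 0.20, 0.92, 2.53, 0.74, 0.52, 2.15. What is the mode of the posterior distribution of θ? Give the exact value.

θ̂_MAP = 2.53

The Uniform(0, θ) likelihood is θ^(−n) for θ ≥ max(xᵢ), zero otherwise. Here max(xᵢ) = 2.53.
Posterior ∝ θ^(−6) · θ^(−6) = θ^(−12) on θ ≥ max(1.9, 2.53) = 2.53.
This density is strictly decreasing in θ, so the posterior mode lies at the lower boundary of the support.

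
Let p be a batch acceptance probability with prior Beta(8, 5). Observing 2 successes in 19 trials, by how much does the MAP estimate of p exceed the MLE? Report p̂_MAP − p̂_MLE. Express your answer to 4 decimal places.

MAP − MLE = 0.1947

Posterior is Beta(10, 22); MAP = (10−1)/(32−2) = 9/30 ≈ 0.30000.
MLE ignores the prior: p̂_MLE = k/n = 2/19 ≈ 0.10526.
Difference = 9/30 − 2/19 = 37/190 ≈ 0.1947.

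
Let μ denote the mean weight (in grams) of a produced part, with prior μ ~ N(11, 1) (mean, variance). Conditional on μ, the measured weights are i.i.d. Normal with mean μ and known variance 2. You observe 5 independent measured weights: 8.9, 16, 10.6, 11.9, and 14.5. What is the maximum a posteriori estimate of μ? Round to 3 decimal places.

n = 5; x̄ = (8.9 + 16 + 10.6 + 11.9 + 14.5)/5 = 61.9/5 = 12.38.
For a Normal prior and Normal likelihood with known variance, the posterior is Normal; its mode equals its mean, the precision-weighted average.
Prior precision 1/σ₀² = 1/1 = 1; data precision n/σ² = 5/2 = 2.5.
μ̂ = (1·11 + 2.5·12.38) / (1 + 2.5) = 41.95/3.5 = 839/70 ≈ 11.986.

μ̂_MAP = 11.986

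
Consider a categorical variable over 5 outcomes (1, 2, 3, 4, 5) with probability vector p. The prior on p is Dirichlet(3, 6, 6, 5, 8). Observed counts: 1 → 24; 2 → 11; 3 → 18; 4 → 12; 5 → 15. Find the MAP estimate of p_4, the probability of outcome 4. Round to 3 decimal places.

The posterior is Dirichlet(αᵢ + nᵢ) = Dirichlet(27, 17, 24, 17, 23).
For a Dirichlet(a₁,…,a_K) with all aᵢ > 1, the mode has j-th component (aⱼ − 1)/(Σaᵢ − K).
Here Σaᵢ = 108 and K = 5, so p_4 = (17 − 1)/(108 − 5) = 16/103 ≈ 0.155.

MAP estimate: 0.155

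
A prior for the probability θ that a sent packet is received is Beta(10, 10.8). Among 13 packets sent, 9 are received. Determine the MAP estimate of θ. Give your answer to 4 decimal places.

Prior: Beta(10, 10.8).
Data: 9 successes in 13 trials. The binomial likelihood contributes θ^9(1−θ)^4, so the posterior is Beta(10+9, 10.8+4) = Beta(19, 14.8).
For Beta(a, b) with a, b > 1 the mode is (a−1)/(a+b−2) = 18/31.8 ≈ 0.5660.

θ̂_MAP = 0.5660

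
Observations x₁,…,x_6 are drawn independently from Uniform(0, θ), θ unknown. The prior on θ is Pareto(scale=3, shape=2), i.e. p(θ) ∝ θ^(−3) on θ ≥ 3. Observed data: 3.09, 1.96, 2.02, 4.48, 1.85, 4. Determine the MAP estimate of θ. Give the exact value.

θ̂_MAP = 4.48

The Uniform(0, θ) likelihood is θ^(−n) for θ ≥ max(xᵢ), zero otherwise. Here max(xᵢ) = 4.48.
Posterior ∝ θ^(−3) · θ^(−6) = θ^(−9) on θ ≥ max(3, 4.48) = 4.48.
This density is strictly decreasing in θ, so the posterior mode lies at the lower boundary of the support.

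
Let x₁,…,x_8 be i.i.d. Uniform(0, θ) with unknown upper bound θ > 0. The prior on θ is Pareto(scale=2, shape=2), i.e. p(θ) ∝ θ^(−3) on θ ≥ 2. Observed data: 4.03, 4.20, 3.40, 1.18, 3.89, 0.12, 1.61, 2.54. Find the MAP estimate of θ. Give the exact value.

θ̂_MAP = 4.20

The Uniform(0, θ) likelihood is θ^(−n) for θ ≥ max(xᵢ), zero otherwise. Here max(xᵢ) = 4.20.
Posterior ∝ θ^(−3) · θ^(−8) = θ^(−11) on θ ≥ max(2, 4.20) = 4.20.
This density is strictly decreasing in θ, so the posterior mode lies at the lower boundary of the support.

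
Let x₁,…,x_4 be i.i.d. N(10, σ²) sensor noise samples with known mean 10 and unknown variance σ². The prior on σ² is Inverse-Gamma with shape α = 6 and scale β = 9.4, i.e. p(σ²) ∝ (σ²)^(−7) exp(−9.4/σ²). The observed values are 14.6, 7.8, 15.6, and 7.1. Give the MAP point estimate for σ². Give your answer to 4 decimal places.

Sum of squared deviations about the known mean: SS = (14.6−10)² + (7.8−10)² + (15.6−10)² + (7.1−10)² = 65.77.
The Normal likelihood contributes (σ²)^(−n/2) exp(−SS/(2σ²)), so the posterior is Inverse-Gamma(α + n/2, β + SS/2) = Inverse-Gamma(8, 42.285).
The mode of Inverse-Gamma(a, b) is b/(a+1) = 42.285/9 ≈ 4.6983.

σ̂²_MAP = 4.6983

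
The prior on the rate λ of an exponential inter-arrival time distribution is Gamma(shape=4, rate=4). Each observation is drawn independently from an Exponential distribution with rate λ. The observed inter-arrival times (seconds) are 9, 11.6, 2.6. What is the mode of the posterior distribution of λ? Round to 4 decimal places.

The Exponential(rate=λ) likelihood is ∝ λ^n e^(−λΣtᵢ). Here n = 3 and Σtᵢ = 9 + 11.6 + 2.6 = 23.2.
Posterior ∝ λ^3e^(−4λ) · λ^3e^(−23.2λ) = λ^6e^(−27.2λ), i.e. Gamma(7, 27.2).
Mode = (a−1)/b = 6/27.2 ≈ 0.2206.

λ̂_MAP = 0.2206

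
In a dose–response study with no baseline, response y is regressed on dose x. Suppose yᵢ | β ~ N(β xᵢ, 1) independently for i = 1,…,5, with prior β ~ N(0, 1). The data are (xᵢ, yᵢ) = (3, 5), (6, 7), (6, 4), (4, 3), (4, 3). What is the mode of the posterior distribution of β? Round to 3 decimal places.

β̂_MAP = 0.921

log p(β | y) = −Σ(yᵢ − βxᵢ)²/(2·1) − β²/(2·1) + const.
Setting the derivative to zero: Σxᵢ(yᵢ − βxᵢ)/1 − β/1 = 0, so β = Σxᵢyᵢ / (Σxᵢ² + σ²/τ²).
Σxᵢyᵢ = 3·5 + 6·7 + 6·4 + 4·3 + 4·3 = 105; Σxᵢ² = 113; σ²/τ² = 1.
β̂_MAP = 105 / (113 + 1) = 105/114 ≈ 0.921.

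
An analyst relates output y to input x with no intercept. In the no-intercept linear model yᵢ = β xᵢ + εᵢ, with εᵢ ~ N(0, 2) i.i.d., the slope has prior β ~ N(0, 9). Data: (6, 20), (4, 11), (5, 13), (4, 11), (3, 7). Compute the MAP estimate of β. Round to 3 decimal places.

β̂_MAP = 2.876

log p(β | y) = −Σ(yᵢ − βxᵢ)²/(2·2) − β²/(2·9) + const.
Setting the derivative to zero: Σxᵢ(yᵢ − βxᵢ)/2 − β/9 = 0, so β = Σxᵢyᵢ / (Σxᵢ² + σ²/τ²).
Σxᵢyᵢ = 6·20 + 4·11 + 5·13 + 4·11 + 3·7 = 294; Σxᵢ² = 102; σ²/τ² = 2/9.
β̂_MAP = 294 / (102 + 2/9) = 294/(920/9) = 1323/460 ≈ 2.876.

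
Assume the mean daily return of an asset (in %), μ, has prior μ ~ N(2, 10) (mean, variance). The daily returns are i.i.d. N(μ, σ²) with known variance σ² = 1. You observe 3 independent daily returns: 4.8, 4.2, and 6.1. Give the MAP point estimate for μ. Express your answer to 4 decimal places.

μ̂_MAP = 4.9355

n = 3; x̄ = (4.8 + 4.2 + 6.1)/3 = 15.1/3 = 151/30 ≈ 5.0333.
For a Normal prior and Normal likelihood with known variance, the posterior is Normal; its mode equals its mean, the precision-weighted average.
Prior precision 1/σ₀² = 1/10 = 0.1; data precision n/σ² = 3/1 = 3.
μ̂ = (0.1·2 + 3·(151/30)) / (0.1 + 3) = 15.3/3.1 = 153/31 ≈ 4.9355.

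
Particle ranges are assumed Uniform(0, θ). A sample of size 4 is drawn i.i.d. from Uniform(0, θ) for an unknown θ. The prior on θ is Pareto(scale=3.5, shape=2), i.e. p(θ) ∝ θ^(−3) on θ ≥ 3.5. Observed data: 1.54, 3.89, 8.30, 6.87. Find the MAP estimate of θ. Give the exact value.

The Uniform(0, θ) likelihood is θ^(−n) for θ ≥ max(xᵢ), zero otherwise. Here max(xᵢ) = 8.30.
Posterior ∝ θ^(−3) · θ^(−4) = θ^(−7) on θ ≥ max(3.5, 8.30) = 8.30.
This density is strictly decreasing in θ, so the posterior mode lies at the lower boundary of the support.

θ̂_MAP = 8.30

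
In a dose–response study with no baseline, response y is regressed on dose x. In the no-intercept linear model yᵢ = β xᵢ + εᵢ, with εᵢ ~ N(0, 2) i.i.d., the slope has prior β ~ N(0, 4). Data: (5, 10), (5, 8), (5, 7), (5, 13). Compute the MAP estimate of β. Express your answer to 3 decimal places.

β̂_MAP = 1.891

log p(β | y) = −Σ(yᵢ − βxᵢ)²/(2·2) − β²/(2·4) + const.
Setting the derivative to zero: Σxᵢ(yᵢ − βxᵢ)/2 − β/4 = 0, so β = Σxᵢyᵢ / (Σxᵢ² + σ²/τ²).
Σxᵢyᵢ = 5·10 + 5·8 + 5·7 + 5·13 = 190; Σxᵢ² = 100; σ²/τ² = 0.5.
β̂_MAP = 190 / (100 + 0.5) = 190/100.5 ≈ 1.891.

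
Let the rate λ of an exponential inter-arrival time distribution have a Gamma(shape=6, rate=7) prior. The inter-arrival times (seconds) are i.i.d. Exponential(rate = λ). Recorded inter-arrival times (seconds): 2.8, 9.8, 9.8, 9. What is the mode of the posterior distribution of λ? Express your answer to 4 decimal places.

λ̂_MAP = 0.2344

The Exponential(rate=λ) likelihood is ∝ λ^n e^(−λΣtᵢ). Here n = 4 and Σtᵢ = 2.8 + 9.8 + 9.8 + 9 = 31.4.
Posterior ∝ λ^5e^(−7λ) · λ^4e^(−31.4λ) = λ^9e^(−38.4λ), i.e. Gamma(10, 38.4).
Mode = (a−1)/b = 9/38.4 ≈ 0.2344.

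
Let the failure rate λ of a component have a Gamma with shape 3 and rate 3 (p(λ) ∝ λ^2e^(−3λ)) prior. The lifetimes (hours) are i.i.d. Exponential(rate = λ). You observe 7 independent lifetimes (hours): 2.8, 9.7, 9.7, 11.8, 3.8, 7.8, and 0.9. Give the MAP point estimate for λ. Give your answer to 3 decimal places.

The Exponential(rate=λ) likelihood is ∝ λ^n e^(−λΣtᵢ). Here n = 7 and Σtᵢ = 2.8 + 9.7 + 9.7 + 11.8 + 3.8 + 7.8 + 0.9 = 46.5.
Posterior ∝ λ^2e^(−3λ) · λ^7e^(−46.5λ) = λ^9e^(−49.5λ), i.e. Gamma(10, 49.5).
Mode = (a−1)/b = 9/49.5 ≈ 0.182.

λ̂_MAP = 0.182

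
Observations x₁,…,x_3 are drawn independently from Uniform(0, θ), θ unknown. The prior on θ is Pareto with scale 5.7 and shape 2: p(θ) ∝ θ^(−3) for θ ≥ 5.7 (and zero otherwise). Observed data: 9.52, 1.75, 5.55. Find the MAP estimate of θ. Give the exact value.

θ̂_MAP = 9.52

The Uniform(0, θ) likelihood is θ^(−n) for θ ≥ max(xᵢ), zero otherwise. Here max(xᵢ) = 9.52.
Posterior ∝ θ^(−3) · θ^(−3) = θ^(−6) on θ ≥ max(5.7, 9.52) = 9.52.
This density is strictly decreasing in θ, so the posterior mode lies at the lower boundary of the support.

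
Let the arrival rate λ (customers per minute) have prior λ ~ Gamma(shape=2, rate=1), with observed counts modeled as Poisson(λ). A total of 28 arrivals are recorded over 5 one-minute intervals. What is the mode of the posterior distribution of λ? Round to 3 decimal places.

λ̂_MAP = 4.833

Σxᵢ = 28, n = 5.
Posterior ∝ λe^(−1λ) · λ^28e^(−5λ) = λ^29e^(−6λ), i.e. Gamma(shape=30, rate=6).
The mode of a Gamma(a, b) with a ≥ 1 (shape–rate) is (a−1)/b = 29/6 ≈ 4.833.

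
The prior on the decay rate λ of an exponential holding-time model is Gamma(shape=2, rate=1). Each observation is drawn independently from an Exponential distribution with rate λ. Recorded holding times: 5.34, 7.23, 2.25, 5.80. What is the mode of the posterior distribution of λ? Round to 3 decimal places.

λ̂_MAP = 0.231

The Exponential(rate=λ) likelihood is ∝ λ^n e^(−λΣtᵢ). Here n = 4 and Σtᵢ = 5.34 + 7.23 + 2.25 + 5.80 = 20.62.
Posterior ∝ λe^(−1λ) · λ^4e^(−20.62λ) = λ^5e^(−21.62λ), i.e. Gamma(6, 21.62).
Mode = (a−1)/b = 5/21.62 ≈ 0.231.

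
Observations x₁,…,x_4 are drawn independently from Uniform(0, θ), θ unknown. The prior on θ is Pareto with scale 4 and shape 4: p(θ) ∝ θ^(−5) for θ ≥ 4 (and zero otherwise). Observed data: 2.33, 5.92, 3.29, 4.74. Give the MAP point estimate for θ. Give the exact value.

The Uniform(0, θ) likelihood is θ^(−n) for θ ≥ max(xᵢ), zero otherwise. Here max(xᵢ) = 5.92.
Posterior ∝ θ^(−5) · θ^(−4) = θ^(−9) on θ ≥ max(4, 5.92) = 5.92.
This density is strictly decreasing in θ, so the posterior mode lies at the lower boundary of the support.

θ̂_MAP = 5.92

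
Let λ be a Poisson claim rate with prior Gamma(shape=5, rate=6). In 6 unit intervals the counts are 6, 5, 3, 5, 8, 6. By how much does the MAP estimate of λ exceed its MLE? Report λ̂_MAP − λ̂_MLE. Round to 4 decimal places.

MAP − MLE = -2.4167

Σxᵢ = 33. Posterior is Gamma(38, 12); MAP = (38−1)/12 = 37/12 ≈ 3.08333.
MLE = x̄ = 33/6 ≈ 5.50000.
Difference = 37/12 − 33/6 = -29/12 ≈ -2.4167.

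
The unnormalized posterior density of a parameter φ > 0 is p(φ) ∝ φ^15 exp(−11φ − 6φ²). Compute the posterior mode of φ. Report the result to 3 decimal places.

ℓ'(φ) = 15/φ − 11 − 12φ. Setting this to zero and multiplying by φ: 12φ² + 11φ − 15 = 0.
φ = (−11 + √(11² + 4·12·15)) / (2·12) = (−11 + √841) / 24 = (−11 + 29)/24 = 3/4.
ℓ''(φ) = −15/φ² − 12 < 0, confirming a maximum.

φ̂_MAP = 0.750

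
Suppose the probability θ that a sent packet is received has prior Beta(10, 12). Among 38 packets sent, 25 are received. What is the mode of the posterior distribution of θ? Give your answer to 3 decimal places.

θ̂_MAP = 0.586

Prior: Beta(10, 12).
Data: 25 successes in 38 trials. The binomial likelihood contributes θ^25(1−θ)^13, so the posterior is Beta(10+25, 12+13) = Beta(35, 25).
For Beta(a, b) with a, b > 1 the mode is (a−1)/(a+b−2) = 34/58 ≈ 0.586.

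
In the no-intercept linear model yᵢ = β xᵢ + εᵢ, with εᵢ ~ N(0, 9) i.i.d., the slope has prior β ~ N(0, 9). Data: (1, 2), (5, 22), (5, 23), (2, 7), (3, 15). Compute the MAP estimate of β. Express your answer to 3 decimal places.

log p(β | y) = −Σ(yᵢ − βxᵢ)²/(2·9) − β²/(2·9) + const.
Setting the derivative to zero: Σxᵢ(yᵢ − βxᵢ)/9 − β/9 = 0, so β = Σxᵢyᵢ / (Σxᵢ² + σ²/τ²).
Σxᵢyᵢ = 1·2 + 5·22 + 5·23 + 2·7 + 3·15 = 286; Σxᵢ² = 64; σ²/τ² = 1.
β̂_MAP = 286 / (64 + 1) = 286/65 ≈ 4.400.

β̂_MAP = 4.400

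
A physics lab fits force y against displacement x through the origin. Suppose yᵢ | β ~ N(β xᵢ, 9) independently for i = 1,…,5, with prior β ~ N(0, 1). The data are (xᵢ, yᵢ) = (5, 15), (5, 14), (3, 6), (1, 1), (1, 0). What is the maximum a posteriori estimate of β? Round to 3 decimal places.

log p(β | y) = −Σ(yᵢ − βxᵢ)²/(2·9) − β²/(2·1) + const.
Setting the derivative to zero: Σxᵢ(yᵢ − βxᵢ)/9 − β/1 = 0, so β = Σxᵢyᵢ / (Σxᵢ² + σ²/τ²).
Σxᵢyᵢ = 5·15 + 5·14 + 3·6 + 1·1 + 1·0 = 164; Σxᵢ² = 61; σ²/τ² = 9.
β̂_MAP = 164 / (61 + 9) = 164/70 ≈ 2.343.

β̂_MAP = 2.343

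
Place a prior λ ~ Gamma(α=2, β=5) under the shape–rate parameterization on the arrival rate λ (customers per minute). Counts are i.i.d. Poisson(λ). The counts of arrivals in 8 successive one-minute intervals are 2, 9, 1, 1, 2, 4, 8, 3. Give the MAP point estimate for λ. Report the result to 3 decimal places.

λ̂_MAP = 2.385

Σxᵢ = 2+9+1+1+2+4+8+3 = 30, with n = 8.
Posterior ∝ λe^(−5λ) · λ^30e^(−8λ) = λ^31e^(−13λ), i.e. Gamma(shape=32, rate=13).
The mode of a Gamma(a, b) with a ≥ 1 (shape–rate) is (a−1)/b = 31/13 ≈ 2.385.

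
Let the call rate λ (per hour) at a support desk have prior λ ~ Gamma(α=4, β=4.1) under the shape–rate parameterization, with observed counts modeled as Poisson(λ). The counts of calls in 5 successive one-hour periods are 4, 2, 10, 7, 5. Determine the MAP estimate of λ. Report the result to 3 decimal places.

Σxᵢ = 4+2+10+7+5 = 28, with n = 5.
Posterior ∝ λ^3e^(−4.1λ) · λ^28e^(−5λ) = λ^31e^(−9.1λ), i.e. Gamma(shape=32, rate=9.1).
The mode of a Gamma(a, b) with a ≥ 1 (shape–rate) is (a−1)/b = 31/9.1 ≈ 3.407.

λ̂_MAP = 3.407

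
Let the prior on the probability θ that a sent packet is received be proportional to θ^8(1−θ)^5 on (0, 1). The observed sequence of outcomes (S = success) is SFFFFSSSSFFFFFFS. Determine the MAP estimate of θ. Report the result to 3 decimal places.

θ̂_MAP = 0.483

The prior density ∝ θ^8(1−θ)^5 is the kernel of Beta(9, 6).
Data: 6 successes in 16 trials (from the sequence). The binomial likelihood contributes θ^6(1−θ)^10, so the posterior is Beta(9+6, 6+10) = Beta(15, 16).
For Beta(a, b) with a, b > 1 the mode is (a−1)/(a+b−2) = 14/29 ≈ 0.483.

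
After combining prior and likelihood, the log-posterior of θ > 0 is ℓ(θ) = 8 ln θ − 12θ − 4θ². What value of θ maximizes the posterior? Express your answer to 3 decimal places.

θ̂_MAP = 0.500

ℓ'(θ) = 8/θ − 12 − 8θ. Setting this to zero and multiplying by θ: 8θ² + 12θ − 8 = 0.
θ = (−12 + √(12² + 4·8·8)) / (2·8) = (−12 + √400) / 16 = (−12 + 20)/16 = 1/2.
ℓ''(θ) = −8/θ² − 8 < 0, confirming a maximum.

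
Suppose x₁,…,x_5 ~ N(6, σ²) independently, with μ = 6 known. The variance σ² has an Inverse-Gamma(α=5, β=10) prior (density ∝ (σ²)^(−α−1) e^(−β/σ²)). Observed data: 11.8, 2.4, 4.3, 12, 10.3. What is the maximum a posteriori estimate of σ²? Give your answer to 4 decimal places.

Sum of squared deviations about the known mean: SS = (11.8−6)² + (2.4−6)² + (4.3−6)² + (12−6)² + (10.3−6)² = 103.98.
The Normal likelihood contributes (σ²)^(−n/2) exp(−SS/(2σ²)), so the posterior is Inverse-Gamma(α + n/2, β + SS/2) = Inverse-Gamma(7.5, 61.99).
The mode of Inverse-Gamma(a, b) is b/(a+1) = 61.99/8.5 ≈ 7.2929.

σ̂²_MAP = 7.2929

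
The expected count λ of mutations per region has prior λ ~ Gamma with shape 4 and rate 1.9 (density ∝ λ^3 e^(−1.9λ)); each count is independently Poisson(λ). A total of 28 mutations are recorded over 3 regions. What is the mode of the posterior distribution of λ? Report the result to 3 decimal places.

Σxᵢ = 28, n = 3.
Posterior ∝ λ^3e^(−1.9λ) · λ^28e^(−3λ) = λ^31e^(−4.9λ), i.e. Gamma(shape=32, rate=4.9).
The mode of a Gamma(a, b) with a ≥ 1 (shape–rate) is (a−1)/b = 31/4.9 ≈ 6.327.

λ̂_MAP = 6.327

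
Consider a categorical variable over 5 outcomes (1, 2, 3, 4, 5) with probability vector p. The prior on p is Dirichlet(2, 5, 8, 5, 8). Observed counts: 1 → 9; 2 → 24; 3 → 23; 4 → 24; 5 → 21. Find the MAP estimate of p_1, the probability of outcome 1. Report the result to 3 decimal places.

MAP estimate: 0.081

The posterior is Dirichlet(αᵢ + nᵢ) = Dirichlet(11, 29, 31, 29, 29).
For a Dirichlet(a₁,…,a_K) with all aᵢ > 1, the mode has j-th component (aⱼ − 1)/(Σaᵢ − K).
Here Σaᵢ = 129 and K = 5, so p_1 = (11 − 1)/(129 − 5) = 10/124 ≈ 0.081.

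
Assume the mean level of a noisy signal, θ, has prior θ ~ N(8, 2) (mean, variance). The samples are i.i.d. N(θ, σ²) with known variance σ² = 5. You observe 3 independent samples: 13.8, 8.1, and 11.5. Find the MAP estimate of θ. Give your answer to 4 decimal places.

θ̂_MAP = 9.7091

n = 3; x̄ = (13.8 + 8.1 + 11.5)/3 = 33.4/3 = 167/15 ≈ 11.1333.
For a Normal prior and Normal likelihood with known variance, the posterior is Normal; its mode equals its mean, the precision-weighted average.
Prior precision 1/σ₀² = 1/2 = 0.5; data precision n/σ² = 3/5 = 0.6.
θ̂ = (0.5·8 + 0.6·(167/15)) / (0.5 + 0.6) = 10.68/1.1 = 534/55 ≈ 9.7091.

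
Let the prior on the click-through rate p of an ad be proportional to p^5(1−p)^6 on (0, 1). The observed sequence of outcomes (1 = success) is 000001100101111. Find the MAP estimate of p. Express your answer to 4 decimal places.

The prior density ∝ p^5(1−p)^6 is the kernel of Beta(6, 7).
Data: 7 successes in 15 trials (from the sequence). The binomial likelihood contributes p^7(1−p)^8, so the posterior is Beta(6+7, 7+8) = Beta(13, 15).
For Beta(a, b) with a, b > 1 the mode is (a−1)/(a+b−2) = 12/26 ≈ 0.4615.

p̂_MAP = 0.4615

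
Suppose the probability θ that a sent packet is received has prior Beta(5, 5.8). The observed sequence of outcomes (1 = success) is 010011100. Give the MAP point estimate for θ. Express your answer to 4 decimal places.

θ̂_MAP = 0.4494

Prior: Beta(5, 5.8).
Data: 4 successes in 9 trials (from the sequence). The binomial likelihood contributes θ^4(1−θ)^5, so the posterior is Beta(5+4, 5.8+5) = Beta(9, 10.8).
For Beta(a, b) with a, b > 1 the mode is (a−1)/(a+b−2) = 8/17.8 ≈ 0.4494.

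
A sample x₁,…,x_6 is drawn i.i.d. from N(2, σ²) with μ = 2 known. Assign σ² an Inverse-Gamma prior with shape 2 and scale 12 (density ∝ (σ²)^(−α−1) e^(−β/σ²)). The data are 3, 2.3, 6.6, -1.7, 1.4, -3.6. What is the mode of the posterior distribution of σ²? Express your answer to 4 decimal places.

Sum of squared deviations about the known mean: SS = (3−2)² + (2.3−2)² + (6.6−2)² + (-1.7−2)² + (1.4−2)² + (-3.6−2)² = 67.66.
The Normal likelihood contributes (σ²)^(−n/2) exp(−SS/(2σ²)), so the posterior is Inverse-Gamma(α + n/2, β + SS/2) = Inverse-Gamma(5, 45.83).
The mode of Inverse-Gamma(a, b) is b/(a+1) = 45.83/6 ≈ 7.6383.

σ̂²_MAP = 7.6383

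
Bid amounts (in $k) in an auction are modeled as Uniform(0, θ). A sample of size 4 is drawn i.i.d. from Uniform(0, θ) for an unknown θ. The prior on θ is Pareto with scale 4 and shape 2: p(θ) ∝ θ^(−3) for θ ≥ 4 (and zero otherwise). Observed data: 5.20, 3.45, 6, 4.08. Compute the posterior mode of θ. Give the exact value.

The Uniform(0, θ) likelihood is θ^(−n) for θ ≥ max(xᵢ), zero otherwise. Here max(xᵢ) = 6.
Posterior ∝ θ^(−3) · θ^(−4) = θ^(−7) on θ ≥ max(4, 6) = 6.
This density is strictly decreasing in θ, so the posterior mode lies at the lower boundary of the support.

θ̂_MAP = 6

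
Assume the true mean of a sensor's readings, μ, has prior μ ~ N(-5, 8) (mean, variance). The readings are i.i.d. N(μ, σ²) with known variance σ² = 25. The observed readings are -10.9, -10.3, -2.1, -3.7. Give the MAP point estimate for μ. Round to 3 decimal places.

n = 4; x̄ = ((-10.9) + (-10.3) + (-2.1) + (-3.7))/4 = -27/4 = -6.75.
For a Normal prior and Normal likelihood with known variance, the posterior is Normal; its mode equals its mean, the precision-weighted average.
Prior precision 1/σ₀² = 1/8 = 0.125; data precision n/σ² = 4/25 = 0.16.
μ̂ = (0.125·(-5) + 0.16·(-6.75)) / (0.125 + 0.16) = (-1.705)/0.285 = -341/57 ≈ -5.982.

μ̂_MAP = -5.982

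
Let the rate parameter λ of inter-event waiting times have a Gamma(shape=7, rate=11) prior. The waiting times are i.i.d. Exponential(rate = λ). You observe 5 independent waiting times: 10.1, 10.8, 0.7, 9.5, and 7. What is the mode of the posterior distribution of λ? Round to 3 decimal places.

λ̂_MAP = 0.224

The Exponential(rate=λ) likelihood is ∝ λ^n e^(−λΣtᵢ). Here n = 5 and Σtᵢ = 10.1 + 10.8 + 0.7 + 9.5 + 7 = 38.1.
Posterior ∝ λ^6e^(−11λ) · λ^5e^(−38.1λ) = λ^11e^(−49.1λ), i.e. Gamma(12, 49.1).
Mode = (a−1)/b = 11/49.1 ≈ 0.224.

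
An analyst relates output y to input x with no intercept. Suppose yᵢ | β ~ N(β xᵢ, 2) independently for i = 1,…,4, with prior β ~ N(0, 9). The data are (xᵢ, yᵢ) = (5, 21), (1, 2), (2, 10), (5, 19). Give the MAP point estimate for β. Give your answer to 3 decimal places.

β̂_MAP = 4.020

log p(β | y) = −Σ(yᵢ − βxᵢ)²/(2·2) − β²/(2·9) + const.
Setting the derivative to zero: Σxᵢ(yᵢ − βxᵢ)/2 − β/9 = 0, so β = Σxᵢyᵢ / (Σxᵢ² + σ²/τ²).
Σxᵢyᵢ = 5·21 + 1·2 + 2·10 + 5·19 = 222; Σxᵢ² = 55; σ²/τ² = 2/9.
β̂_MAP = 222 / (55 + 2/9) = 222/(497/9) = 1998/497 ≈ 4.020.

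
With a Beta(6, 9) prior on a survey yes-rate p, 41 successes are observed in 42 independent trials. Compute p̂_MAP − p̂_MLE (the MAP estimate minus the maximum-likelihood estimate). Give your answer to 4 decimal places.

Posterior is Beta(47, 10); MAP = (47−1)/(57−2) = 46/55 ≈ 0.83636.
MLE ignores the prior: p̂_MLE = k/n = 41/42 ≈ 0.97619.
Difference = 46/55 − 41/42 = -323/2310 ≈ -0.1398.

MAP − MLE = -0.1398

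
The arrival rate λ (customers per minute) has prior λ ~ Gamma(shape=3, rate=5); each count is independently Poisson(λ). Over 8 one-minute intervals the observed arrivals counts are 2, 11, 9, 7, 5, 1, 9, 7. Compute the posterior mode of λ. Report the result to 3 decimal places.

Σxᵢ = 2+11+9+7+5+1+9+7 = 51, with n = 8.
Posterior ∝ λ^2e^(−5λ) · λ^51e^(−8λ) = λ^53e^(−13λ), i.e. Gamma(shape=54, rate=13).
The mode of a Gamma(a, b) with a ≥ 1 (shape–rate) is (a−1)/b = 53/13 ≈ 4.077.

λ̂_MAP = 4.077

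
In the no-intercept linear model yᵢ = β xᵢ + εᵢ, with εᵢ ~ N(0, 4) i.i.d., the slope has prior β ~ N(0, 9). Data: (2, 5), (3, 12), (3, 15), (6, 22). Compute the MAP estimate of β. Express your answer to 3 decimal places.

log p(β | y) = −Σ(yᵢ − βxᵢ)²/(2·4) − β²/(2·9) + const.
Setting the derivative to zero: Σxᵢ(yᵢ − βxᵢ)/4 − β/9 = 0, so β = Σxᵢyᵢ / (Σxᵢ² + σ²/τ²).
Σxᵢyᵢ = 2·5 + 3·12 + 3·15 + 6·22 = 223; Σxᵢ² = 58; σ²/τ² = 4/9.
β̂_MAP = 223 / (58 + 4/9) = 223/(526/9) = 2007/526 ≈ 3.816.

β̂_MAP = 3.816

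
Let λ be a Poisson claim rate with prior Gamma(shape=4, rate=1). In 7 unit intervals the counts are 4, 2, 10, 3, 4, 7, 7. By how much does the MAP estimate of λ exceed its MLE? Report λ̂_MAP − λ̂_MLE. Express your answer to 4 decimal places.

MAP − MLE = -0.2857

Σxᵢ = 37. Posterior is Gamma(41, 8); MAP = (41−1)/8 = 40/8 ≈ 5.00000.
MLE = x̄ = 37/7 ≈ 5.28571.
Difference = 40/8 − 37/7 = -2/7 ≈ -0.2857.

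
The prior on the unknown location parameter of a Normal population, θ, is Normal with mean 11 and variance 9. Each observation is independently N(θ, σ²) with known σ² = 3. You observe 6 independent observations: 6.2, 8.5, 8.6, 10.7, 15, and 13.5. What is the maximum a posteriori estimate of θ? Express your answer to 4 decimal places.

n = 6; x̄ = (6.2 + 8.5 + 8.6 + 10.7 + 15 + 13.5)/6 = 62.5/6 = 125/12 ≈ 10.4167.
For a Normal prior and Normal likelihood with known variance, the posterior is Normal; its mode equals its mean, the precision-weighted average.
Prior precision 1/σ₀² = 1/9; data precision n/σ² = 6/3 = 2.
θ̂ = ((1/9)·11 + 2·(125/12)) / (1/9 + 2) = (397/18)/(19/9) = 397/38 ≈ 10.4474.

θ̂_MAP = 10.4474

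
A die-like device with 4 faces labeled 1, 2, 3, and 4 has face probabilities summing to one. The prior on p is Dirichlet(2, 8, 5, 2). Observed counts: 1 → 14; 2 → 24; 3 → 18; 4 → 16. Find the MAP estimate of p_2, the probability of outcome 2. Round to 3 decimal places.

MAP estimate: 0.365

The posterior is Dirichlet(αᵢ + nᵢ) = Dirichlet(16, 32, 23, 18).
For a Dirichlet(a₁,…,a_K) with all aᵢ > 1, the mode has j-th component (aⱼ − 1)/(Σaᵢ − K).
Here Σaᵢ = 89 and K = 4, so p_2 = (32 − 1)/(89 − 4) = 31/85 ≈ 0.365.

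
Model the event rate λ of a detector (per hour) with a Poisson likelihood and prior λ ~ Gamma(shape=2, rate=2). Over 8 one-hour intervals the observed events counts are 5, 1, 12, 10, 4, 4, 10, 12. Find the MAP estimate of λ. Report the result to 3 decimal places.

Σxᵢ = 5+1+12+10+4+4+10+12 = 58, with n = 8.
Posterior ∝ λe^(−2λ) · λ^58e^(−8λ) = λ^59e^(−10λ), i.e. Gamma(shape=60, rate=10).
The mode of a Gamma(a, b) with a ≥ 1 (shape–rate) is (a−1)/b = 59/10 ≈ 5.900.

λ̂_MAP = 5.900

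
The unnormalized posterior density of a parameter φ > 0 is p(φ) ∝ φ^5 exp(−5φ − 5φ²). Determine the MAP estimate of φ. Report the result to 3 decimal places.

φ̂_MAP = 0.500

ℓ'(φ) = 5/φ − 5 − 10φ. Setting this to zero and multiplying by φ: 10φ² + 5φ − 5 = 0.
φ = (−5 + √(5² + 4·10·5)) / (2·10) = (−5 + √225) / 20 = (−5 + 15)/20 = 1/2.
ℓ''(φ) = −5/φ² − 10 < 0, confirming a maximum.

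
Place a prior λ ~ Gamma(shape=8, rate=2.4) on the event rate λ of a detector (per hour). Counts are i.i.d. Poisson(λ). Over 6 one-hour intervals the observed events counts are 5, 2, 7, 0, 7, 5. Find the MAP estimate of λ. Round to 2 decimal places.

Σxᵢ = 5+2+7+0+7+5 = 26, with n = 6.
Posterior ∝ λ^7e^(−2.4λ) · λ^26e^(−6λ) = λ^33e^(−8.4λ), i.e. Gamma(shape=34, rate=8.4).
The mode of a Gamma(a, b) with a ≥ 1 (shape–rate) is (a−1)/b = 33/8.4 ≈ 3.93.

λ̂_MAP = 3.93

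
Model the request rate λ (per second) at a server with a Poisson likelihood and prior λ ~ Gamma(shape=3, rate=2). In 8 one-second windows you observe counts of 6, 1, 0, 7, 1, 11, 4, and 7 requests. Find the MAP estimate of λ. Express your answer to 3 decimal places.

λ̂_MAP = 3.900

Σxᵢ = 6+1+0+7+1+11+4+7 = 37, with n = 8.
Posterior ∝ λ^2e^(−2λ) · λ^37e^(−8λ) = λ^39e^(−10λ), i.e. Gamma(shape=40, rate=10).
The mode of a Gamma(a, b) with a ≥ 1 (shape–rate) is (a−1)/b = 39/10 ≈ 3.900.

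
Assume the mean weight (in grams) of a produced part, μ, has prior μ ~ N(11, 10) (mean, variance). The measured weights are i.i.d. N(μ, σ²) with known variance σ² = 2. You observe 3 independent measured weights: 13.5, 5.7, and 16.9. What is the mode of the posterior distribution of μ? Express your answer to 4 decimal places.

n = 3; x̄ = (13.5 + 5.7 + 16.9)/3 = 36.1/3 = 361/30 ≈ 12.0333.
For a Normal prior and Normal likelihood with known variance, the posterior is Normal; its mode equals its mean, the precision-weighted average.
Prior precision 1/σ₀² = 1/10 = 0.1; data precision n/σ² = 3/2 = 1.5.
μ̂ = (0.1·11 + 1.5·(361/30)) / (0.1 + 1.5) = 19.15/1.6 = 11.96875 ≈ 11.9688.

μ̂_MAP = 11.9688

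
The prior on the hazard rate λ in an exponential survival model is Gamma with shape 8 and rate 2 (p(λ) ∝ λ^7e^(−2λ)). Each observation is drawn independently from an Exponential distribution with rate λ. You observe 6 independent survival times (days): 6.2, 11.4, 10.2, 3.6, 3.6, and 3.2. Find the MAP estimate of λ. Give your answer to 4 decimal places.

λ̂_MAP = 0.3234

The Exponential(rate=λ) likelihood is ∝ λ^n e^(−λΣtᵢ). Here n = 6 and Σtᵢ = 6.2 + 11.4 + 10.2 + 3.6 + 3.6 + 3.2 = 38.2.
Posterior ∝ λ^7e^(−2λ) · λ^6e^(−38.2λ) = λ^13e^(−40.2λ), i.e. Gamma(14, 40.2).
Mode = (a−1)/b = 13/40.2 ≈ 0.3234.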